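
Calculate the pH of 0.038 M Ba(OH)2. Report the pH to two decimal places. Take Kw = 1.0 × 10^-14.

pH = 12.88

Ba(OH)2 is a strong base (each formula unit releases 2 OH-); [OH-] = 0.076 M.
pOH = -log(0.076) = 1.12
pH = 14.00 - 1.12 = 12.88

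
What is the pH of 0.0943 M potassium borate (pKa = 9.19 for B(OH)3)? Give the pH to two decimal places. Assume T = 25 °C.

B(OH)4- is the conjugate base of the weak acid B(OH)3.
Ka = 10^(−9.19) = 6.46 × 10^-10
Kb = Kw/Ka = 1.0×10^-14 / 6.46 × 10^-10 = 1.55 × 10^-5
Kb = [OH-]²/(0.0943 − [OH-]) = 1.55 × 10^-5
Since Kb ≪ C₀, [OH-] ≈ √(Kb·C₀) = 1.21 × 10^-3 M.
Check: 1.3% ionized — well under 5%, approximation valid.
pOH = 2.92, so pH = 14.00 − pOH = 11.08

pH = 11.08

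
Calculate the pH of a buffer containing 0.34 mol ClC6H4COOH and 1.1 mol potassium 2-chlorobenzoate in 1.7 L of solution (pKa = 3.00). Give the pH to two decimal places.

Henderson–Hasselbalch: pH = pKa + log([ClC6H4COO-]/[ClC6H4COOH]) = 3.00 + log(1.1/0.34)
pH = 3.00 + (+0.510) = 3.51

pH = 3.51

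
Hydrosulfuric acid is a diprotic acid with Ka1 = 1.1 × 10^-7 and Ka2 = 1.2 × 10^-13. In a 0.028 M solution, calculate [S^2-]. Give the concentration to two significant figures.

1.2 × 10^-13 M

First ionization gives [H+] ≈ [HS-] = 5.55 × 10^-5 M.
Second step: Ka2 = [H+][S^2-]/[HS-] ≈ [S^2-] (since [H+] ≈ [HS-]).
So [S^2-] ≈ Ka2.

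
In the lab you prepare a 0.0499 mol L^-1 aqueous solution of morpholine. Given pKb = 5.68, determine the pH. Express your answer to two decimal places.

pH = 10.51

C4H8ONH + H2O ⇌ C4H8ONH2+ + OH-
Kb = 10^(−5.68) = 2.09 × 10^-6
Let x = [OH-] at equilibrium. Kb = x²/(0.0499 − x).
Neglecting x in the denominator: x = √(2.09 × 10^-6 × 0.0499) = 3.23 × 10^-4 M
Check: 0.65% ionized — well under 5%, approximation valid.
pOH = −log(3.23 × 10^-4) = 3.49; pH = 14.00 − 3.49 = 10.51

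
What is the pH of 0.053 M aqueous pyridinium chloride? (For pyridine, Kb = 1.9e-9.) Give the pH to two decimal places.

pH = 3.28

C5H5NH+ is the conjugate acid of the weak base C5H5N.
Ka = Kw/Kb = 1.0×10^-14 / 1.9 × 10^-9 = 5.26 × 10^-6
Ka = x²/(0.053 − x) = 5.26 × 10^-6
Since Ka ≪ C₀, x ≈ √(Ka·C₀) = 5.28 × 10^-4 M.
pH = −log[H+] = −log(5.28 × 10^-4) = 3.28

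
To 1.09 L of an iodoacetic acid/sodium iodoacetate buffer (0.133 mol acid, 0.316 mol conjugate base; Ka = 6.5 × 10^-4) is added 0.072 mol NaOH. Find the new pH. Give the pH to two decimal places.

OH- converts ICH2COOH to ICH2COO-: ICH2COOH → 0.061 mol, ICH2COO- → 0.388 mol.
pKa = −log(6.5 × 10^-4) = 3.187
Henderson–Hasselbalch with mole ratio 0.388/0.061: pH = 3.187 + (+0.804)

pH = 3.99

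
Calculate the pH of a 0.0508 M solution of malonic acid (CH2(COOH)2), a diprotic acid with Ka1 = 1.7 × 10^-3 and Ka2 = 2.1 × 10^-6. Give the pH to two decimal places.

pH = 2.07

Ka1 ≫ Ka2, so treat the first dissociation as the only significant source of H+.
Ka1 = x²/(0.0508 − x) = 1.7 × 10^-3
Solving the quadratic: x = (−Ka1 + √(Ka1² + 4·Ka1·C₀))/2 = 8.48 × 10^-3 M
pH = −log(8.48 × 10^-3) = 2.07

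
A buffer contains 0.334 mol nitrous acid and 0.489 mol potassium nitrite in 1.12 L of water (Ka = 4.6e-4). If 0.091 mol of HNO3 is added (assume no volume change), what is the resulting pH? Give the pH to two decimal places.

After neutralization: n(HNO2) = 0.425 mol, n(NO2-) = 0.398 mol.
pKa = −log(4.6 × 10^-4) = 3.337
pH = pKa + log([A⁻]/[HA]) = 3.337 + log(0.398/0.425) = 3.337 -0.029

pH = 3.31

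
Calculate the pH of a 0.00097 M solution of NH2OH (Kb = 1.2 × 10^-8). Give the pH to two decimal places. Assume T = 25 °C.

NH2OH + H2O ⇌ NH3OH+ + OH-
Kb = x²/(0.00097 − x) = 1.2 × 10^-8
Since Kb ≪ C₀, x ≈ √(Kb·C₀) = 3.41 × 10^-6 M.
Check: 0.35% ionized — well under 5%, approximation valid.
pOH = 5.47, so pH = 14.00 − pOH = 8.53

pH = 8.53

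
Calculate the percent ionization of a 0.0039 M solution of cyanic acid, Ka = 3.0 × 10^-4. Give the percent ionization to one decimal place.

HOCN ⇌ OCN- + H+; let x = [H+] at equilibrium.
Ka = x²/(C₀ − x); solving the quadratic gives x = 9.42 × 10^-4 M.
Fraction ionized = 9.42 × 10^-4 / 0.0039 = 0.2415 → 24.2%

24.2%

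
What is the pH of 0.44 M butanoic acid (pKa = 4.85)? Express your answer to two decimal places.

pH = 2.60

CH3(CH2)2COOH ⇌ CH3(CH2)2COO- + H+
Ka = 10^(−4.85) = 1.41 × 10^-5
Ka = [H+]²/(0.44 − [H+]) = 1.41 × 10^-5
Neglecting [H+] in the denominator: [H+] = √(1.41 × 10^-5 × 0.44) = 2.49 × 10^-3 M
pH = −log[H+] = −log(2.49 × 10^-3) = 2.60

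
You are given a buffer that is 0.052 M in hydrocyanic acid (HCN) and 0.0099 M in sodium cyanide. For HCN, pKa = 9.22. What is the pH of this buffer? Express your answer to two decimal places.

Using pH = pKa + log([base]/[acid]) with [base]/[acid] = 0.0099/0.052:
pH = 9.22 + (-0.720) = 8.50

pH = 8.50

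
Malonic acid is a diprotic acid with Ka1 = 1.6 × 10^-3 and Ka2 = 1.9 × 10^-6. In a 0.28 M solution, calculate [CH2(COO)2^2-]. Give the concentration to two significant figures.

First ionization gives [H+] ≈ [CH2(COOH)COO-] = 2.04 × 10^-2 M.
Second step: Ka2 = [H+][CH2(COO)2^2-]/[CH2(COOH)COO-] ≈ [CH2(COO)2^2-] (since [H+] ≈ [CH2(COOH)COO-]).
So [CH2(COO)2^2-] ≈ Ka2.

1.9 × 10^-6 M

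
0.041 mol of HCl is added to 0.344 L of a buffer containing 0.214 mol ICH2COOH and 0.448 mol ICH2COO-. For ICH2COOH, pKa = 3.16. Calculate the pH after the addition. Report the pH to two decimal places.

pH = 3.36

After neutralization: n(ICH2COOH) = 0.255 mol, n(ICH2COO-) = 0.407 mol.
pH = pKa + log(n_ICH2COO-/n_ICH2COOH) = 3.16 + log(0.407/0.255) = 3.16 + (+0.203)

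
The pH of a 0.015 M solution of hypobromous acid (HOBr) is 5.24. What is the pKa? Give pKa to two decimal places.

pKa = 8.66

[H+] = 10^(-5.24) = 5.75 × 10^-6 M
At equilibrium [HA] = 0.015 − 5.75 × 10^-6 = 1.50 × 10^-2 M
Ka = [H+][A-]/[HA] = (5.75 × 10^-6)² / 1.50 × 10^-2 = 2.20 × 10^-9
pKa = -log(2.20 × 10^-9) = 8.66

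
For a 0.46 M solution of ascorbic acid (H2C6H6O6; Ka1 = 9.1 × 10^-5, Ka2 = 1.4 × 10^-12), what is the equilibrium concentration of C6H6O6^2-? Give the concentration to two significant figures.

First ionization gives [H+] ≈ [HC6H6O6-] = 6.47 × 10^-3 M.
Second step: Ka2 = [H+][C6H6O6^2-]/[HC6H6O6-] ≈ [C6H6O6^2-] (since [H+] ≈ [HC6H6O6-]).
So [C6H6O6^2-] ≈ Ka2.

1.4 × 10^-12 M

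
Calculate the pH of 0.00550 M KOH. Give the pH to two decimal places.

KOH is a strong base; [OH-] = 0.0055 M.
pOH = -log(0.0055) = 2.26
pH = 14.00 - 2.26 = 11.74

pH = 11.74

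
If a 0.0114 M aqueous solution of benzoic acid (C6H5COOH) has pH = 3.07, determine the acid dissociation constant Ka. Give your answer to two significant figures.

[H+] = 10^(-3.07) = 8.51 × 10^-4 M
At equilibrium [HA] = 0.0114 − 8.51 × 10^-4 = 1.05 × 10^-2 M
Ka = [H+][A-]/[HA] = (8.51 × 10^-4)² / 1.05 × 10^-2 = 6.9 × 10^-5

Ka = 6.9 × 10^-5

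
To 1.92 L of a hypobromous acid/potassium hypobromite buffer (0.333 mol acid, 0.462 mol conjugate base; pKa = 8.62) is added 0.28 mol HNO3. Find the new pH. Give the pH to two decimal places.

pH = 8.09

Added H+ converts OBr- to HOBr: HOBr → 0.613 mol, OBr- → 0.182 mol.
Henderson–Hasselbalch with mole ratio 0.182/0.613: pH = 8.62 + (-0.527)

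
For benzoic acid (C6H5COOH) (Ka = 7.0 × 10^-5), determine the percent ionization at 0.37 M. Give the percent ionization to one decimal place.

C6H5COOH ⇌ C6H5COO- + H+; let x = [H+] at equilibrium.
x ≈ √(Ka·C₀) = √(7.0 × 10^-5 × 0.37) = 5.09 × 10^-3 M
Fraction ionized = 5.09 × 10^-3 / 0.37 = 0.0138 → 1.4%

1.4%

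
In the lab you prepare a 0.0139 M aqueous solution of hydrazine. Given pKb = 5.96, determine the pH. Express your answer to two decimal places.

N2H4 + H2O ⇌ N2H5+ + OH-
Kb = 10^(−5.96) = 1.10 × 10^-6
Let x = [OH-] at equilibrium. Kb = x²/(0.0139 − x).
Neglecting x in the denominator: x = √(1.10 × 10^-6 × 0.0139) = 1.24 × 10^-4 M
pOH = −log(1.24 × 10^-4) = 3.91; pH = 14.00 − 3.91 = 10.09

pH = 10.09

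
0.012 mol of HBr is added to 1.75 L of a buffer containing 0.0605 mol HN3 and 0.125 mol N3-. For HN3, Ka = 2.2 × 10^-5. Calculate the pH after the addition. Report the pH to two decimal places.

pH = 4.85

After neutralization: n(HN3) = 0.0725 mol, n(N3-) = 0.113 mol.
pKa = −log(2.2 × 10^-5) = 4.658
pH = pKa + log(n_N3-/n_HN3) = 4.658 + log(0.113/0.0725) = 4.658 + (+0.193)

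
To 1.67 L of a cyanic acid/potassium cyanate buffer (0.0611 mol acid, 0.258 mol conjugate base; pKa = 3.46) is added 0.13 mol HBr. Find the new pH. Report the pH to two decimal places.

pH = 3.29

Added H+ converts OCN- to HOCN: HOCN → 0.191 mol, OCN- → 0.128 mol.
Henderson–Hasselbalch with mole ratio 0.128/0.191: pH = 3.46 + (-0.174)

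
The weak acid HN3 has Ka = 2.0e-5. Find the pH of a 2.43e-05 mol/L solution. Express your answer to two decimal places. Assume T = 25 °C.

HN3 ⇌ N3- + H+
From the ICE table, Ka = x²/(2.43e-05 − x) = 2.0 × 10^-5.
x is not negligible relative to C₀; solve x² + 2e-05·x − 4.86e-10 = 0.
x = [−2e-05 + √(2e-05² + 1.94e-09)]/2 = 1.42 × 10^-5 M
pH = −log(1.42 × 10^-5) = 4.85

pH = 4.85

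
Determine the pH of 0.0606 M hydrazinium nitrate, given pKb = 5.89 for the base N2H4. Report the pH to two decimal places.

N2H5+ is the conjugate acid of the weak base N2H4.
Kb = 10^(−5.89) = 1.29 × 10^-6
Ka = Kw/Kb = 1.0×10^-14 / 1.29 × 10^-6 = 7.75 × 10^-9
Ka = [H+]²/(0.0606 − [H+]) = 7.75 × 10^-9
Since Ka ≪ C₀, [H+] ≈ √(Ka·C₀) = 2.17 × 10^-5 M.
([H+]/C₀ = 0.036% < 5%, so the approximation holds.)
pH = −log[H+] = −log(2.17 × 10^-5) = 4.66

pH = 4.66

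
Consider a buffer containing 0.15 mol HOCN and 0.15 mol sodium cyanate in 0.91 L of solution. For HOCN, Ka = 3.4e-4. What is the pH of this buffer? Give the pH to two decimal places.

pH = 3.47

pKa = −log(3.4 × 10^-4) = 3.469
pH = pKa + log([A⁻]/[HA]) = 3.469 + log(0.15/0.15)
pH = 3.469 + (+0.000) = 3.47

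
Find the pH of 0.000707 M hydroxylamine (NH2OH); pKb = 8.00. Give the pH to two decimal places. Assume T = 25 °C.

NH2OH + H2O ⇌ NH3OH+ + OH-
Kb = 10^(−8.00) = 1.00 × 10^-8
From the ICE table, Kb = x²/(0.000707 − x) = 1.00 × 10^-8.
Since Kb ≪ C₀, x ≈ √(Kb·C₀) = 2.66 × 10^-6 M.
Check: 0.38% ionized — well under 5%, approximation valid.
pOH = −log(2.66 × 10^-6) = 5.58; pH = 14.00 − 5.58 = 8.42

pH = 8.42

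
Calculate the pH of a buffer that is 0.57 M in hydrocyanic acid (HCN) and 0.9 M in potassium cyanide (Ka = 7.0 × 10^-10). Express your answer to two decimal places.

pKa = −log(7.0 × 10^-10) = 9.155
Using pH = pKa + log([base]/[acid]) with [base]/[acid] = 0.9/0.57:
pH = 9.155 + (+0.198) = 9.35

pH = 9.35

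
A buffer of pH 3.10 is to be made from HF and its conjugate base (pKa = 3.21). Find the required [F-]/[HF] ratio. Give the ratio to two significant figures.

pH = pKa + log(r) ⇒ log(r) = 3.10 − 3.21 = -0.11
r = [F-]/[HF] = 10^(-0.11) = 0.776

ratio = 0.78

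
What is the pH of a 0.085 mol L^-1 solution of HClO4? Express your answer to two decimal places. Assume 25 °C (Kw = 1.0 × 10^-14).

HClO4 is a strong acid and dissociates completely, so [H+] = 0.085 M.
pH = -log(0.085) = 1.07

pH = 1.07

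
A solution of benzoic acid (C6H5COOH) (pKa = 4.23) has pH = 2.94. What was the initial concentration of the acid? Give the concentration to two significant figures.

C₀ = 2.4 × 10^-2 M

[H+] = 10^(-2.94) = 1.15 × 10^-3 M = x
Ka = 10^(−4.23) = 5.89 × 10^-5
Ka = x²/(C₀ − x) ⇒ C₀ = x + x²/Ka
C₀ = 1.15 × 10^-3 + (1.15 × 10^-3)²/(5.89 × 10^-5) = 2.36 × 10^-2 M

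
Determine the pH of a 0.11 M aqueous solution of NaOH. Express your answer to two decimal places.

pH = 13.04

NaOH is a strong base; [OH-] = 0.11 M.
pOH = -log(0.11) = 0.96
pH = 14.00 - 0.96 = 13.04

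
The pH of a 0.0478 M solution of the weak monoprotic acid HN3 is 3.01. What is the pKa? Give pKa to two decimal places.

[H+] = 10^(-3.01) = 9.77 × 10^-4 M
At equilibrium [HA] = 0.0478 − 9.77 × 10^-4 = 4.68 × 10^-2 M
Ka = [H+][A-]/[HA] = (9.77 × 10^-4)² / 4.68 × 10^-2 = 2.04 × 10^-5
pKa = -log(2.04 × 10^-5) = 4.69

pKa = 4.69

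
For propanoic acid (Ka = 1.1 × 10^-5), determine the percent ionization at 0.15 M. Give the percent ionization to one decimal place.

0.9%

CH3CH2COOH ⇌ CH3CH2COO- + H+; let x = [H+] at equilibrium.
x ≈ √(Ka·C₀) = √(1.1 × 10^-5 × 0.15) = 1.28 × 10^-3 M
% ionization = x/C₀ × 100% = 1.28 × 10^-3/0.15 × 100% = 0.9%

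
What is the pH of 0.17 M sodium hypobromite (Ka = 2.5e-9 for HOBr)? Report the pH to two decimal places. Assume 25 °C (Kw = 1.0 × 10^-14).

OBr- is the conjugate base of the weak acid HOBr.
Kb = Kw/Ka = 1.0×10^-14 / 2.5 × 10^-9 = 4.00 × 10^-6
Kb = [OH-]²/(0.17 − [OH-]) = 4.00 × 10^-6
Neglecting [OH-] in the denominator: [OH-] = √(4.00 × 10^-6 × 0.17) = 8.25 × 10^-4 M
pOH = −log(8.25 × 10^-4) = 3.08; pH = 14.00 − 3.08 = 10.92

pH = 10.92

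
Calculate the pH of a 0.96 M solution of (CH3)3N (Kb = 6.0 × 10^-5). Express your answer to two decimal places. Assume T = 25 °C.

pH = 11.88

(CH3)3N + H2O ⇌ (CH3)3NH+ + OH-
From the ICE table, Kb = [OH-]²/(0.96 − [OH-]) = 6.0 × 10^-5.
Since Kb ≪ C₀, [OH-] ≈ √(Kb·C₀) = 7.59 × 10^-3 M.
Check: 0.79% ionized — well under 5%, approximation valid.
pOH = 2.12, so pH = 14.00 − pOH = 11.88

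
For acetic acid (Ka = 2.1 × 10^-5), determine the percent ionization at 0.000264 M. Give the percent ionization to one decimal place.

24.5%

CH3COOH ⇌ CH3COO- + H+; let x = [H+] at equilibrium.
Solve x² + 2.1e-05x − 5.54e-09 = 0 → x = 6.47 × 10^-5 M
Fraction ionized = 6.47 × 10^-5 / 0.000264 = 0.2451 → 24.5%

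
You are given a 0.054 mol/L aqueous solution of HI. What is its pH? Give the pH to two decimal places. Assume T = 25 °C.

HI is a strong acid and dissociates completely, so [H+] = 0.054 M.
pH = -log(0.054) = 1.27

pH = 1.27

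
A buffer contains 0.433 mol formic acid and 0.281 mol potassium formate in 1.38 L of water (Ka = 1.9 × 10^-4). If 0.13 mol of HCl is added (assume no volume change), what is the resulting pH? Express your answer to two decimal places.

Added H+ converts HCOO- to HCOOH: HCOOH → 0.563 mol, HCOO- → 0.151 mol.
pKa = −log(1.9 × 10^-4) = 3.721
pH = pKa + log(n_HCOO-/n_HCOOH) = 3.721 + log(0.151/0.563) = 3.721 + (-0.572)

pH = 3.15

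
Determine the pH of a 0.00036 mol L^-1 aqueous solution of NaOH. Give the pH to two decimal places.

pH = 10.56

NaOH is a strong base; [OH-] = 0.00036 M.
pOH = -log(0.00036) = 3.44
pH = 14.00 - 3.44 = 10.56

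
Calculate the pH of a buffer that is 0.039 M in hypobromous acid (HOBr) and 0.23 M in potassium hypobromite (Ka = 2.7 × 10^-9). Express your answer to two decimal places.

pKa = −log(2.7 × 10^-9) = 8.569
pH = pKa + log([A⁻]/[HA]) = 8.569 + log(0.23/0.039)
pH = 8.569 + (+0.771) = 9.34

pH = 9.34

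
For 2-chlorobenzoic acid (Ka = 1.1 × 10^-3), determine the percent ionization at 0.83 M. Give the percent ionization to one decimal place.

3.6%

ClC6H4COOH ⇌ ClC6H4COO- + H+; let x = [H+] at equilibrium.
x ≈ √(Ka·C₀) = √(1.1 × 10^-3 × 0.83) = 3.02 × 10^-2 M
Fraction ionized = 3.02 × 10^-2 / 0.83 = 0.0364 → 3.6%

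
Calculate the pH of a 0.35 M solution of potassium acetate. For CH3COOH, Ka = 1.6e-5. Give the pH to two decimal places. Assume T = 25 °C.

pH = 9.17

CH3COO- is the conjugate base of the weak acid CH3COOH.
Kb = Kw/Ka = 1.0×10^-14 / 1.6 × 10^-5 = 6.25 × 10^-10
From the ICE table, Kb = [OH-]²/(0.35 − [OH-]) = 6.25 × 10^-10.
Neglecting [OH-] in the denominator: [OH-] = √(6.25 × 10^-10 × 0.35) = 1.48 × 10^-5 M
Check: 0.0042% ionized — well under 5%, approximation valid.
pOH = 4.83, so pH = 14.00 − pOH = 9.17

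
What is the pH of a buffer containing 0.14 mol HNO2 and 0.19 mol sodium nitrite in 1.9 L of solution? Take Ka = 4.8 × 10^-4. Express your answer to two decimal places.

pKa = −log(4.8 × 10^-4) = 3.319
Henderson–Hasselbalch: pH = pKa + log([NO2-]/[HNO2]) = 3.319 + log(0.19/0.14)
pH = 3.319 + (+0.133) = 3.45

pH = 3.45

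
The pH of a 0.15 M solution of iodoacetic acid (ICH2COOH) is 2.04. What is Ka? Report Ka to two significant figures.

Ka = 5.9 × 10^-4

[H+] = 10^(-2.04) = 9.12 × 10^-3 M
At equilibrium [HA] = 0.15 − 9.12 × 10^-3 = 1.41 × 10^-1 M
Ka = [H+][A-]/[HA] = (9.12 × 10^-3)² / 1.41 × 10^-1 = 5.9 × 10^-4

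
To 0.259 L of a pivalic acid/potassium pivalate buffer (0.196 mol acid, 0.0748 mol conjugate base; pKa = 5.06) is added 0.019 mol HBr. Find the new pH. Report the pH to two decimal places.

pH = 4.47

After neutralization: n((CH3)3CCOOH) = 0.215 mol, n((CH3)3CCOO-) = 0.0558 mol.
pH = pKa + log([A⁻]/[HA]) = 5.06 + log(0.0558/0.215) = 5.06 -0.586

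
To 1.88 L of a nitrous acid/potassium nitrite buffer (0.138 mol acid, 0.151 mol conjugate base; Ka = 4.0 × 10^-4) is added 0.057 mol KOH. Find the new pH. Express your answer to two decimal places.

OH- converts HNO2 to NO2-: HNO2 → 0.081 mol, NO2- → 0.208 mol.
pKa = −log(4.0 × 10^-4) = 3.398
Henderson–Hasselbalch with mole ratio 0.208/0.081: pH = 3.398 + (+0.410)

pH = 3.81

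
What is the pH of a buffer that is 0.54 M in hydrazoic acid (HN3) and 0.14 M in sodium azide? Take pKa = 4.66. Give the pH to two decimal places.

pH = 4.07

Using pH = pKa + log([base]/[acid]) with [base]/[acid] = 0.14/0.54:
pH = 4.66 + (-0.586) = 4.07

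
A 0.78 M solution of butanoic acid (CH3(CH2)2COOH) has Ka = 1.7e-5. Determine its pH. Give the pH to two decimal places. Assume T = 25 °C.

pH = 2.44

CH3(CH2)2COOH ⇌ CH3(CH2)2COO- + H+
Ka = [H+]²/(0.78 − [H+]) = 1.7 × 10^-5
Since Ka ≪ C₀, [H+] ≈ √(Ka·C₀) = 3.64 × 10^-3 M.
pH = −log[H+] = −log(3.64 × 10^-3) = 2.44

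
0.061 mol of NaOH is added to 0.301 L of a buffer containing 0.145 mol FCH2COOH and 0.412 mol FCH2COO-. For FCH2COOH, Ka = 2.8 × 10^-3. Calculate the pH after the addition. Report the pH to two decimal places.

After neutralization: n(FCH2COOH) = 0.084 mol, n(FCH2COO-) = 0.473 mol.
pKa = −log(2.8 × 10^-3) = 2.553
pH = pKa + log(n_FCH2COO-/n_FCH2COOH) = 2.553 + log(0.473/0.084) = 2.553 + (+0.751)

pH = 3.30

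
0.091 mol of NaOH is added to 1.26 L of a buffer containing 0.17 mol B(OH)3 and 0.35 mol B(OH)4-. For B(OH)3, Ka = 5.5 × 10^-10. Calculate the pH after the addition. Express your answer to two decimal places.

After neutralization: n(B(OH)3) = 0.079 mol, n(B(OH)4-) = 0.441 mol.
pKa = −log(5.5 × 10^-10) = 9.260
pH = pKa + log(n_B(OH)4-/n_B(OH)3) = 9.260 + log(0.441/0.079) = 9.260 + (+0.747)

pH = 10.01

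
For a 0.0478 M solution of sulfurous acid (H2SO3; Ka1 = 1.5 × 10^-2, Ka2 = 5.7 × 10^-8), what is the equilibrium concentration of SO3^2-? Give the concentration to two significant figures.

5.7 × 10^-8 M

First ionization gives [H+] ≈ [HSO3-] = 2.03 × 10^-2 M.
Second step: Ka2 = [H+][SO3^2-]/[HSO3-] ≈ [SO3^2-] (since [H+] ≈ [HSO3-]).
So [SO3^2-] ≈ Ka2.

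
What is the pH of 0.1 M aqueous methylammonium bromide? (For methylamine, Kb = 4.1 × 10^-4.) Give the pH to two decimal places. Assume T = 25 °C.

CH3NH3+ is the conjugate acid of the weak base CH3NH2.
Ka = Kw/Kb = 1.0×10^-14 / 4.1 × 10^-4 = 2.44 × 10^-11
Ka = x²/(0.1 − x) = 2.44 × 10^-11
Neglecting x in the denominator: x = √(2.44 × 10^-11 × 0.1) = 1.56 × 10^-6 M
pH = −log(1.56 × 10^-6) = 5.81

pH = 5.81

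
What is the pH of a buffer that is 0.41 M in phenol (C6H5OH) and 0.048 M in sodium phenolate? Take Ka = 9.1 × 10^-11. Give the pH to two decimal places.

pH = 9.11

pKa = −log(9.1 × 10^-11) = 10.041
Henderson–Hasselbalch: pH = pKa + log([C6H5O-]/[C6H5OH]) = 10.041 + log(0.048/0.41)
pH = 10.041 + (-0.932) = 9.11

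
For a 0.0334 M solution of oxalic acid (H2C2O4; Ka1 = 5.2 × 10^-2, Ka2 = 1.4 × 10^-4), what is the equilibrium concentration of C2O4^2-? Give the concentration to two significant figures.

1.4 × 10^-4 M

First ionization gives [H+] ≈ [HC2O4-] = 2.31 × 10^-2 M.
Second step: Ka2 = [H+][C2O4^2-]/[HC2O4-] ≈ [C2O4^2-] (since [H+] ≈ [HC2O4-]).
So [C2O4^2-] ≈ Ka2.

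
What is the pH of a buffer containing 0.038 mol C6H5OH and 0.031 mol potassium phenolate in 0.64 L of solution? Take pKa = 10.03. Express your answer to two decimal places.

Henderson–Hasselbalch: pH = pKa + log([C6H5O-]/[C6H5OH]) = 10.03 + log(0.031/0.038)
pH = 10.03 + (-0.088) = 9.94

pH = 9.94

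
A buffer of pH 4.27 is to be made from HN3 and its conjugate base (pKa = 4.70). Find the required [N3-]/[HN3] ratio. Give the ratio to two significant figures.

ratio = 0.37

pH = pKa + log(r) ⇒ log(r) = 4.27 − 4.70 = -0.43
r = [N3-]/[HN3] = 10^(-0.43) = 0.372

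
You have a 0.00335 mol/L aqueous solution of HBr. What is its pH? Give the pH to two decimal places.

pH = 2.47

HBr is a strong acid and dissociates completely, so [H+] = 0.00335 M.
pH = -log(0.00335) = 2.47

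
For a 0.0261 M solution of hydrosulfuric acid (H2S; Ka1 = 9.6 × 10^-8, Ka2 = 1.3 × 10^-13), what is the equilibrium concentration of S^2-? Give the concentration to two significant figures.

First ionization gives [H+] ≈ [HS-] = 5.01 × 10^-5 M.
Second step: Ka2 = [H+][S^2-]/[HS-] ≈ [S^2-] (since [H+] ≈ [HS-]).
So [S^2-] ≈ Ka2.

1.3 × 10^-13 M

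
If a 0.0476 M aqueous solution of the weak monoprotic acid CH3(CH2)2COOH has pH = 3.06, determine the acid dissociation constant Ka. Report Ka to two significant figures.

[H+] = 10^(-3.06) = 8.71 × 10^-4 M
At equilibrium [HA] = 0.0476 − 8.71 × 10^-4 = 4.67 × 10^-2 M
Ka = [H+][A-]/[HA] = (8.71 × 10^-4)² / 4.67 × 10^-2 = 1.6 × 10^-5

Ka = 1.6 × 10^-5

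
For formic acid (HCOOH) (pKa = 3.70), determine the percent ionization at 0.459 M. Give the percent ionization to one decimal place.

2.1%

HCOOH ⇌ HCOO- + H+; let x = [H+] at equilibrium.
Ka = 10^(−3.70) = 2.00 × 10^-4
x ≈ √(Ka·C₀) = √(2.00 × 10^-4 × 0.459) = 9.58 × 10^-3 M
Fraction ionized = 9.58 × 10^-3 / 0.459 = 0.0209 → 2.1%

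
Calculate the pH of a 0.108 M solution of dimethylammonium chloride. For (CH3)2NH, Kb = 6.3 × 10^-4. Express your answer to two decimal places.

(CH3)2NH2+ is the conjugate acid of the weak base (CH3)2NH.
Ka = Kw/Kb = 1.0×10^-14 / 6.3 × 10^-4 = 1.59 × 10^-11
Ka = [H+]²/(0.108 − [H+]) = 1.59 × 10^-11
Assume [H+] ≪ 0.108: [H+] ≈ √(1.59 × 10^-11 × 0.108) = 1.31 × 10^-6 M
pH = −log(1.31 × 10^-6) = 5.88

pH = 5.88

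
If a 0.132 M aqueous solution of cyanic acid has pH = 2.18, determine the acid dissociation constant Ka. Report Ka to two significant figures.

[H+] = 10^(-2.18) = 6.61 × 10^-3 M
At equilibrium [HA] = 0.132 − 6.61 × 10^-3 = 1.25 × 10^-1 M
Ka = [H+][A-]/[HA] = (6.61 × 10^-3)² / 1.25 × 10^-1 = 3.5 × 10^-4

Ka = 3.5 × 10^-4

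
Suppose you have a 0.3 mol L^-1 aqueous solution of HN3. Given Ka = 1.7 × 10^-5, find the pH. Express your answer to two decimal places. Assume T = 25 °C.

pH = 2.65

HN3 ⇌ N3- + H+
Ka = [H+]²/(0.3 − [H+]) = 1.7 × 10^-5
Neglecting [H+] in the denominator: [H+] = √(1.7 × 10^-5 × 0.3) = 2.26 × 10^-3 M
pH = −log(2.26 × 10^-3) = 2.65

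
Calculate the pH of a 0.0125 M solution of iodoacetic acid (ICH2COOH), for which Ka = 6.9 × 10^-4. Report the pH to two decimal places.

ICH2COOH ⇌ ICH2COO- + H+
From the ICE table, Ka = [H+]²/(0.0125 − [H+]) = 6.9 × 10^-4.
Here C₀/Ka ≈ 18.1, so the small-[H+] approximation fails. Use the quadratic:
[H+] = [−0.00069 + √(0.00069² + 3.45e-05)]/2 = 2.61 × 10^-3 M
pH = −log(2.61 × 10^-3) = 2.58

pH = 2.58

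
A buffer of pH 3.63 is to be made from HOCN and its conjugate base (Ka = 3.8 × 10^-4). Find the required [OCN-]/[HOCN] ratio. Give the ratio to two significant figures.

pKa = -log(3.8 × 10^-4) = 3.420
pH = pKa + log(r) ⇒ log(r) = 3.63 − 3.420 = +0.210
r = [OCN-]/[HOCN] = 10^(+0.210) = 1.62

ratio = 1.6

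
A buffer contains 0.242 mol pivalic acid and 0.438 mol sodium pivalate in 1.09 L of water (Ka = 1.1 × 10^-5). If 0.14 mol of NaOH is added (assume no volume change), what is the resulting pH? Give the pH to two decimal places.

pH = 5.71

After neutralization: n((CH3)3CCOOH) = 0.102 mol, n((CH3)3CCOO-) = 0.578 mol.
pKa = −log(1.1 × 10^-5) = 4.959
pH = pKa + log(n_(CH3)3CCOO-/n_(CH3)3CCOOH) = 4.959 + log(0.578/0.102) = 4.959 + (+0.753)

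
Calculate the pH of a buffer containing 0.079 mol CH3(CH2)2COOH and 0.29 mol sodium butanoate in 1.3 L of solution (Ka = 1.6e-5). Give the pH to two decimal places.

pH = 5.36

pKa = −log(1.6 × 10^-5) = 4.796
Using pH = pKa + log([base]/[acid]) with [base]/[acid] = 0.29/0.079:
pH = 4.796 + (+0.565) = 5.36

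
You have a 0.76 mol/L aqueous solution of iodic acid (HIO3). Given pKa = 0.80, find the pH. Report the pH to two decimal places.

pH = 0.56

HIO3 ⇌ IO3- + H+
Ka = 10^(−0.80) = 1.58 × 10^-1
From the ICE table, Ka = [H+]²/(0.76 − [H+]) = 1.58 × 10^-1.
Here C₀/Ka ≈ 4.81, so the small-[H+] approximation fails. Use the quadratic:
[H+] = [−0.158 + √(0.158² + 0.48)]/2 = 2.76 × 10^-1 M
pH = −log[H+] = −log(2.76 × 10^-1) = 0.56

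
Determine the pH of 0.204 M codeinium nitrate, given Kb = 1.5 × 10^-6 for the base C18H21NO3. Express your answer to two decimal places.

C18H22NO3+ is the conjugate acid of the weak base C18H21NO3.
Ka = Kw/Kb = 1.0×10^-14 / 1.5 × 10^-6 = 6.67 × 10^-9
From the ICE table, Ka = x²/(0.204 − x) = 6.67 × 10^-9.
Assume x ≪ 0.204: x ≈ √(6.67 × 10^-9 × 0.204) = 3.69 × 10^-5 M
pH = −log(3.69 × 10^-5) = 4.43

pH = 4.43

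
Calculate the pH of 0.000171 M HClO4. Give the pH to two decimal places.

HClO4 is a strong acid and dissociates completely, so [H+] = 0.000171 M.
pH = -log(0.000171) = 3.77

pH = 3.77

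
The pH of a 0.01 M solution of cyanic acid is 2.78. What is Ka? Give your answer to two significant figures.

Ka = 3.3 × 10^-4

[H+] = 10^(-2.78) = 1.66 × 10^-3 M
At equilibrium [HA] = 0.01 − 1.66 × 10^-3 = 8.34 × 10^-3 M
Ka = [H+][A-]/[HA] = (1.66 × 10^-3)² / 8.34 × 10^-3 = 3.3 × 10^-4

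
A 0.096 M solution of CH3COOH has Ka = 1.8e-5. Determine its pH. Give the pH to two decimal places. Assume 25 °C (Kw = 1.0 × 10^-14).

CH3COOH ⇌ CH3COO- + H+
From the ICE table, Ka = [H+]²/(0.096 − [H+]) = 1.8 × 10^-5.
Since Ka ≪ C₀, [H+] ≈ √(Ka·C₀) = 1.31 × 10^-3 M.
pH = −log[H+] = −log(1.31 × 10^-3) = 2.88

pH = 2.88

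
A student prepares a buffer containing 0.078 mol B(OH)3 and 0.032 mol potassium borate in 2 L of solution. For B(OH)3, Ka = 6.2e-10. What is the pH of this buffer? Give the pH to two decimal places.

pKa = −log(6.2 × 10^-10) = 9.208
Henderson–Hasselbalch: pH = pKa + log([B(OH)4-]/[B(OH)3]) = 9.208 + log(0.032/0.078)
pH = 9.208 + (-0.387) = 8.82

pH = 8.82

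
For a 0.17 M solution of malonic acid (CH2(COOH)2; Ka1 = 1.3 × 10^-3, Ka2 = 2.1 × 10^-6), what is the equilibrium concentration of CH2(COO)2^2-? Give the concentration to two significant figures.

2.1 × 10^-6 M

First ionization gives [H+] ≈ [CH2(COOH)COO-] = 1.42 × 10^-2 M.
Second step: Ka2 = [H+][CH2(COO)2^2-]/[CH2(COOH)COO-] ≈ [CH2(COO)2^2-] (since [H+] ≈ [CH2(COOH)COO-]).
So [CH2(COO)2^2-] ≈ Ka2.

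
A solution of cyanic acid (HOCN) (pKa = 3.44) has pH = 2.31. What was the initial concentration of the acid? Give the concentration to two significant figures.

C₀ = 7.1 × 10^-2 M

[H+] = 10^(-2.31) = 4.90 × 10^-3 M = x
Ka = 10^(−3.44) = 3.63 × 10^-4
Ka = x²/(C₀ − x) ⇒ C₀ = x + x²/Ka
C₀ = 4.90 × 10^-3 + (4.90 × 10^-3)²/(3.63 × 10^-4) = 7.10 × 10^-2 M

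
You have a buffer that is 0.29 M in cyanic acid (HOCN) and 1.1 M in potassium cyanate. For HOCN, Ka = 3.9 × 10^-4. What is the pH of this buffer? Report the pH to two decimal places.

pKa = −log(3.9 × 10^-4) = 3.409
Henderson–Hasselbalch: pH = pKa + log([OCN-]/[HOCN]) = 3.409 + log(1.1/0.29)
pH = 3.409 + (+0.579) = 3.99

pH = 3.99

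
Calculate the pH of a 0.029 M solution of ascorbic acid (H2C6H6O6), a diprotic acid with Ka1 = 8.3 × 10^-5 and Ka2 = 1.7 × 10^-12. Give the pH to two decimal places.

Since Ka1 ≫ Ka2, the first ionization dominates [H+].
Ka1 = x²/(0.029 − x) = 8.3 × 10^-5
Solving the quadratic: x = (−Ka1 + √(Ka1² + 4·Ka1·C₀))/2 = 1.51 × 10^-3 M
pH = −log(1.51 × 10^-3) = 2.82

pH = 2.82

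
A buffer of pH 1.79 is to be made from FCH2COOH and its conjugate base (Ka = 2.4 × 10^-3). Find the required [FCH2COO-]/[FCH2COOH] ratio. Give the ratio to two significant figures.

ratio = 0.15

pKa = -log(2.4 × 10^-3) = 2.620
pH = pKa + log(r) ⇒ log(r) = 1.79 − 2.620 = -0.830
r = [FCH2COO-]/[FCH2COOH] = 10^(-0.830) = 0.148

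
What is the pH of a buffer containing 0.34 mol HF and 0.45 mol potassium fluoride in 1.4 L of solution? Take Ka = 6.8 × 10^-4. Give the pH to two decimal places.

pH = 3.29

pKa = −log(6.8 × 10^-4) = 3.167
Henderson–Hasselbalch: pH = pKa + log([F-]/[HF]) = 3.167 + log(0.45/0.34)
pH = 3.167 + (+0.122) = 3.29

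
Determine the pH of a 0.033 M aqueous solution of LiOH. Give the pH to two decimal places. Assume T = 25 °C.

LiOH is a strong base; [OH-] = 0.033 M.
pOH = -log(0.033) = 1.48
pH = 14.00 - 1.48 = 12.52

pH = 12.52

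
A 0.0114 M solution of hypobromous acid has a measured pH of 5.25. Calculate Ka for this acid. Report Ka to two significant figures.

[H+] = 10^(-5.25) = 5.62 × 10^-6 M
At equilibrium [HA] = 0.0114 − 5.62 × 10^-6 = 1.14 × 10^-2 M
Ka = [H+][A-]/[HA] = (5.62 × 10^-6)² / 1.14 × 10^-2 = 2.8 × 10^-9

Ka = 2.8 × 10^-9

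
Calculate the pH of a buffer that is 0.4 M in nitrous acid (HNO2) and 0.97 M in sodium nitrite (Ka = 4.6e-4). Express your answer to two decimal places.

pKa = −log(4.6 × 10^-4) = 3.337
Henderson–Hasselbalch: pH = pKa + log([NO2-]/[HNO2]) = 3.337 + log(0.97/0.4)
pH = 3.337 + (+0.385) = 3.72

pH = 3.72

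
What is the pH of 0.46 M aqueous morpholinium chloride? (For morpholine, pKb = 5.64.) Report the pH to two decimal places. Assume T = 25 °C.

C4H8ONH2+ is the conjugate acid of the weak base C4H8ONH.
Kb = 10^(−5.64) = 2.29 × 10^-6
Ka = Kw/Kb = 1.0×10^-14 / 2.29 × 10^-6 = 4.37 × 10^-9
Ka = [H+]²/(0.46 − [H+]) = 4.37 × 10^-9
Assume [H+] ≪ 0.46: [H+] ≈ √(4.37 × 10^-9 × 0.46) = 4.48 × 10^-5 M
Check: 0.0097% ionized — well under 5%, approximation valid.
pH = −log(4.48 × 10^-5) = 4.35

pH = 4.35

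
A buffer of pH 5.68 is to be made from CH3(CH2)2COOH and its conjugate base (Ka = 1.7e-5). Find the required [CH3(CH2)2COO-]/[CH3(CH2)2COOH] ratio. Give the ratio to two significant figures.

pKa = -log(1.7 × 10^-5) = 4.770
pH = pKa + log(r) ⇒ log(r) = 5.68 − 4.770 = +0.910
r = [CH3(CH2)2COO-]/[CH3(CH2)2COOH] = 10^(+0.910) = 8.13

ratio = 8.1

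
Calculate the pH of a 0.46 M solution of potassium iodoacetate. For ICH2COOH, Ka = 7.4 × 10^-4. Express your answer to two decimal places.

ICH2COO- is the conjugate base of the weak acid ICH2COOH.
Kb = Kw/Ka = 1.0×10^-14 / 7.4 × 10^-4 = 1.35 × 10^-11
Kb = x²/(0.46 − x) = 1.35 × 10^-11
Neglecting x in the denominator: x = √(1.35 × 10^-11 × 0.46) = 2.49 × 10^-6 M
pOH = 5.60, so pH = 14.00 − pOH = 8.40

pH = 8.40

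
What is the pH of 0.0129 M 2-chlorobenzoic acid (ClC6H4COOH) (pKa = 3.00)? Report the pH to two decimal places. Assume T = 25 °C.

ClC6H4COOH ⇌ ClC6H4COO- + H+
Ka = 10^(−3.00) = 1.00 × 10^-3
From the ICE table, Ka = [H+]²/(0.0129 − [H+]) = 1.00 × 10^-3.
The 5% rule fails; solving [H+]² + Ka·[H+] − Ka·C₀ = 0 exactly:
[H+] = (−Ka + √(Ka² + 4·Ka·C₀))/2 = 3.13 × 10^-3 M
pH = −log[H+] = −log(3.13 × 10^-3) = 2.50

pH = 2.50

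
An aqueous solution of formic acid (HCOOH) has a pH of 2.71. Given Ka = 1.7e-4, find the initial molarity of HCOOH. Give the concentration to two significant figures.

[H+] = 10^(-2.71) = 1.95 × 10^-3 M = x
Ka = x²/(C₀ − x) ⇒ C₀ = x + x²/Ka
C₀ = 1.95 × 10^-3 + (1.95 × 10^-3)²/(1.7 × 10^-4) = 2.43 × 10^-2 M

C₀ = 2.4 × 10^-2 M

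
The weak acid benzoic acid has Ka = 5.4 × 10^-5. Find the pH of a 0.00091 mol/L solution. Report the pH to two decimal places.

C6H5COOH ⇌ C6H5COO- + H+
From the ICE table, Ka = [H+]²/(0.00091 − [H+]) = 5.4 × 10^-5.
Here C₀/Ka ≈ 16.9, so the small-[H+] approximation fails. Use the quadratic:
[H+] = [−5.4e-05 + √(5.4e-05² + 1.97e-07)]/2 = 1.96 × 10^-4 M
pH = −log[H+] = −log(1.96 × 10^-4) = 3.71

pH = 3.71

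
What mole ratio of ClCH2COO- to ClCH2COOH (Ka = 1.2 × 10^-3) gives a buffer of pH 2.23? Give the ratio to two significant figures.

ratio = 0.20

pKa = -log(1.2 × 10^-3) = 2.921
pH = pKa + log(r) ⇒ log(r) = 2.23 − 2.921 = -0.691
r = [ClCH2COO-]/[ClCH2COOH] = 10^(-0.691) = 0.204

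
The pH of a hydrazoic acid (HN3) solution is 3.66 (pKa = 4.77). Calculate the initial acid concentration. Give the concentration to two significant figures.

C₀ = 3.0 × 10^-3 M

[H+] = 10^(-3.66) = 2.19 × 10^-4 M = x
Ka = 10^(−4.77) = 1.70 × 10^-5
Ka = x²/(C₀ − x) ⇒ C₀ = x + x²/Ka
C₀ = 2.19 × 10^-4 + (2.19 × 10^-4)²/(1.70 × 10^-5) = 3.04 × 10^-3 M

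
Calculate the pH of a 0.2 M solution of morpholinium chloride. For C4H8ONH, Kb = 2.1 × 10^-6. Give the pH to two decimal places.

C4H8ONH2+ is the conjugate acid of the weak base C4H8ONH.
Ka = Kw/Kb = 1.0×10^-14 / 2.1 × 10^-6 = 4.76 × 10^-9
Let x = [H+] at equilibrium. Ka = x²/(0.2 − x).
Assume x ≪ 0.2: x ≈ √(4.76 × 10^-9 × 0.2) = 3.09 × 10^-5 M
(x/C₀ = 0.015% < 5%, so the approximation holds.)
pH = −log[H+] = −log(3.09 × 10^-5) = 4.51

pH = 4.51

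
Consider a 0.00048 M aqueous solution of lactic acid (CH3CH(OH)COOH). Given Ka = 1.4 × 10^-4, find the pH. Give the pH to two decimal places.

CH3CH(OH)COOH ⇌ CH3CH(OH)COO- + H+
Ka = [H+]²/(0.00048 − [H+]) = 1.4 × 10^-4
Here C₀/Ka ≈ 3.43, so the small-[H+] approximation fails. Use the quadratic:
[H+] = [−0.00014 + √(0.00014² + 2.69e-07)]/2 = 1.99 × 10^-4 M
pH = −log[H+] = −log(1.99 × 10^-4) = 3.70

pH = 3.70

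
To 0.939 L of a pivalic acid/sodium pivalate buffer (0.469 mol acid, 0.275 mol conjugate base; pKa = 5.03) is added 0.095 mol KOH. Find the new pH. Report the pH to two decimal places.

OH- converts (CH3)3CCOOH to (CH3)3CCOO-: (CH3)3CCOOH → 0.374 mol, (CH3)3CCOO- → 0.37 mol.
Henderson–Hasselbalch with mole ratio 0.37/0.374: pH = 5.03 + (-0.005)

pH = 5.03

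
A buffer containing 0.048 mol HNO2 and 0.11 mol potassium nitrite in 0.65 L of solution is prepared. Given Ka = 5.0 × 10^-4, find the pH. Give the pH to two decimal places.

pKa = −log(5.0 × 10^-4) = 3.301
Using pH = pKa + log([base]/[acid]) with [base]/[acid] = 0.11/0.048:
pH = 3.301 + (+0.360) = 3.66

pH = 3.66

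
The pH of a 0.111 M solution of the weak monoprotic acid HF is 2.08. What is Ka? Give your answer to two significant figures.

[H+] = 10^(-2.08) = 8.32 × 10^-3 M
At equilibrium [HA] = 0.111 − 8.32 × 10^-3 = 1.03 × 10^-1 M
Ka = [H+][A-]/[HA] = (8.32 × 10^-3)² / 1.03 × 10^-1 = 6.7 × 10^-4

Ka = 6.7 × 10^-4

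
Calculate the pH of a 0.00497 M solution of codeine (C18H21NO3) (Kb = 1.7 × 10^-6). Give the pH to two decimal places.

pH = 9.96

C18H21NO3 + H2O ⇌ C18H22NO3+ + OH-
Kb = [OH-]²/(0.00497 − [OH-]) = 1.7 × 10^-6
Since Kb ≪ C₀, [OH-] ≈ √(Kb·C₀) = 9.19 × 10^-5 M.
Check: 1.8% ionized — well under 5%, approximation valid.
pOH = −log(9.19 × 10^-5) = 4.04; pH = 14.00 − 4.04 = 9.96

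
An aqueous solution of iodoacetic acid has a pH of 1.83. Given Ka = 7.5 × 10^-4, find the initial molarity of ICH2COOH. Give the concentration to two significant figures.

[H+] = 10^(-1.83) = 1.48 × 10^-2 M = x
Ka = x²/(C₀ − x) ⇒ C₀ = x + x²/Ka
C₀ = 1.48 × 10^-2 + (1.48 × 10^-2)²/(7.5 × 10^-4) = 3.07 × 10^-1 M

C₀ = 3.1 × 10^-1 M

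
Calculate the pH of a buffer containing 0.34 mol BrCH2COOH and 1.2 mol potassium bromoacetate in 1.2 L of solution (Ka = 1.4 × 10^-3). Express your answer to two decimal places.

pH = 3.40

pKa = −log(1.4 × 10^-3) = 2.854
pH = pKa + log([A⁻]/[HA]) = 2.854 + log(1.2/0.34)
pH = 2.854 + (+0.548) = 3.40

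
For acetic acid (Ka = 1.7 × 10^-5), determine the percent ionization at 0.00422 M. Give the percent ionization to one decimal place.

6.1%

CH3COOH ⇌ CH3COO- + H+; let x = [H+] at equilibrium.
Solve x² + 1.7e-05x − 7.17e-08 = 0 → x = 2.59 × 10^-4 M
Fraction ionized = 2.59 × 10^-4 / 0.00422 = 0.0614 → 6.1%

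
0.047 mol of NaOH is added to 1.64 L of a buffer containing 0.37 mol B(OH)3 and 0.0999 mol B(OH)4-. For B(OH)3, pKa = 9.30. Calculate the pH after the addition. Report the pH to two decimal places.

After neutralization: n(B(OH)3) = 0.323 mol, n(B(OH)4-) = 0.147 mol.
pH = pKa + log(n_B(OH)4-/n_B(OH)3) = 9.30 + log(0.147/0.323) = 9.30 + (-0.342)

pH = 8.96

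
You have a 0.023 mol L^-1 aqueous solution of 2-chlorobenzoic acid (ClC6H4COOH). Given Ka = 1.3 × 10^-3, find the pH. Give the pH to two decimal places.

pH = 2.31

ClC6H4COOH ⇌ ClC6H4COO- + H+
From the ICE table, Ka = [H+]²/(0.023 − [H+]) = 1.3 × 10^-3.
[H+] is not negligible relative to C₀; solve [H+]² + 0.0013·[H+] − 2.99e-05 = 0.
[H+] = [−0.0013 + √(0.0013² + 0.00012)]/2 = 4.86 × 10^-3 M
pH = −log[H+] = −log(4.86 × 10^-3) = 2.31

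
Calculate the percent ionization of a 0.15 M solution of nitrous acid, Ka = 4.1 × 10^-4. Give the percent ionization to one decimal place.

HNO2 ⇌ NO2- + H+; let x = [H+] at equilibrium.
Ka = x²/(C₀ − x); solving the quadratic gives x = 7.64 × 10^-3 M.
Fraction ionized = 7.64 × 10^-3 / 0.15 = 0.0509 → 5.1%

5.1%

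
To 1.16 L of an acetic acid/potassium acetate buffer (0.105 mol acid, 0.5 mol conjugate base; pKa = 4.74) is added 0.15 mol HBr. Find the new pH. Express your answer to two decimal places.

pH = 4.88

Added H+ converts CH3COO- to CH3COOH: CH3COOH → 0.255 mol, CH3COO- → 0.35 mol.
pH = pKa + log([A⁻]/[HA]) = 4.74 + log(0.35/0.255) = 4.74 +0.138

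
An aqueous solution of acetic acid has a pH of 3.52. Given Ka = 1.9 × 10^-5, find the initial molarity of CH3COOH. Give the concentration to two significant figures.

C₀ = 5.1 × 10^-3 M

[H+] = 10^(-3.52) = 3.02 × 10^-4 M = x
Ka = x²/(C₀ − x) ⇒ C₀ = x + x²/Ka
C₀ = 3.02 × 10^-4 + (3.02 × 10^-4)²/(1.9 × 10^-5) = 5.10 × 10^-3 M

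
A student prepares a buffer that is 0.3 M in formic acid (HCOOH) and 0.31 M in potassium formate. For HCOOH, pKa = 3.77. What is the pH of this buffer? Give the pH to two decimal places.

pH = 3.78

Using pH = pKa + log([base]/[acid]) with [base]/[acid] = 0.31/0.3:
pH = 3.77 + (+0.014) = 3.78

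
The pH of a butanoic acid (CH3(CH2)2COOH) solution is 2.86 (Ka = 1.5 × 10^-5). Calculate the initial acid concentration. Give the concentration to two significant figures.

[H+] = 10^(-2.86) = 1.38 × 10^-3 M = x
Ka = x²/(C₀ − x) ⇒ C₀ = x + x²/Ka
C₀ = 1.38 × 10^-3 + (1.38 × 10^-3)²/(1.5 × 10^-5) = 1.28 × 10^-1 M

C₀ = 1.3 × 10^-1 M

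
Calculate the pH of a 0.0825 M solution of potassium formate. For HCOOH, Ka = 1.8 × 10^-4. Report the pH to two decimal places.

HCOO- is the conjugate base of the weak acid HCOOH.
Kb = Kw/Ka = 1.0×10^-14 / 1.8 × 10^-4 = 5.56 × 10^-11
Let x = [OH-] at equilibrium. Kb = x²/(0.0825 − x).
Assume x ≪ 0.0825: x ≈ √(5.56 × 10^-11 × 0.0825) = 2.14 × 10^-6 M
pOH = −log(2.14 × 10^-6) = 5.67; pH = 14.00 − 5.67 = 8.33

pH = 8.33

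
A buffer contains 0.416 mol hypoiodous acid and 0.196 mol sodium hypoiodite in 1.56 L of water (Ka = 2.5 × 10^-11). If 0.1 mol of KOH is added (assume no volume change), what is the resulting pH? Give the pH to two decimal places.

After neutralization: n(HOI) = 0.316 mol, n(OI-) = 0.296 mol.
pKa = −log(2.5 × 10^-11) = 10.602
pH = pKa + log(n_OI-/n_HOI) = 10.602 + log(0.296/0.316) = 10.602 + (-0.028)

pH = 10.57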